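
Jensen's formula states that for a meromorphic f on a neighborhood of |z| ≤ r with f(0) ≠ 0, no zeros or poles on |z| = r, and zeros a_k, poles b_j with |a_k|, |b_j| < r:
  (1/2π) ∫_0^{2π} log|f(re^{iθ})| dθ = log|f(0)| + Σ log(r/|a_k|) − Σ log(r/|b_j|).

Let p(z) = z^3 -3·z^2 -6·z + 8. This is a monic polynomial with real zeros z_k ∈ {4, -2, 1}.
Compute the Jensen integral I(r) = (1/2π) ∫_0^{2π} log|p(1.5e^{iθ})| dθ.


Zeros: -2, 1, 4; r = 1.5.
Inside |z| < r: 1. Outside (|z| ≥ r): -2, 4.
p(0) = 8, so log|p(0)| = log(8) = 2.0794.
Apply Jensen: I(r) = log|p(0)| + Σ_k log(r/|z_k|), summed over zeros inside |z| < r.
  log(r/|z_k|) for z_k = 1: log(1.5/1) = 0.4055
  Outside zeros (-2, 4) contribute nothing to the Jensen sum.
Sum over inside zeros: 0.4055.
I(r) = log|p(0)| + (inside sum) = 2.0794 + 0.4055 = 2.4849.
Note: since some zeros are outside |z| ≤ r, the simplified n·log(r) form does NOT apply — only the inside zeros contribute.

I(r) ≈ 2.4849.


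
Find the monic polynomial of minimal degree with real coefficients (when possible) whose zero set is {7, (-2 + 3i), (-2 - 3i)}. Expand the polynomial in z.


The polynomial is p(z) = ∏_{α ∈ S} (z − α), where S = {7, (-2 + 3i), (-2 - 3i)}.
Expanding the product yields: p(z) = z^3 -3·z^2 -15·z -91.
Note conjugate pairs combine to real quadratics: (z − (-2+3i))(z − (-2−3i)) = z² + 4z + 13.
The resulting polynomial has degree 3 and real coefficients as required.

p(z) = z^3 -3·z^2 -15·z -91.


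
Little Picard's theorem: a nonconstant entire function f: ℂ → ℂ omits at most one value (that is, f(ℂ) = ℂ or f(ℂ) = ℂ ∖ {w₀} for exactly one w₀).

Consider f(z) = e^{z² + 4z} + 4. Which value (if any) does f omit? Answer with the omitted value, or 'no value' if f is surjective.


Little Picard bounds the complement of f(ℂ) to at most one point.
The exponent g(z) = z² + 4z is a nonconstant polynomial, hence surjective onto ℂ. So e^{g(z)} takes every value in {e^w : w ∈ ℂ} = ℂ ∖ {0}. Adding 4 shifts the range to ℂ ∖ {4}. f omits exactly 4.

Omitted value: 4.


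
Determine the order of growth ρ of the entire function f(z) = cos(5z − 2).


cos(w) is a linear combination of e^{iw} and e^{−iw} (or e^w, e^{−w} in the hyperbolic case), so |cos(w)| ≤ e^{|w|}. With w = 5z − 2, |w| ≤ 5|z| + 2 = 5r + 2 on |z| = r, giving M(r) ≤ e^{5r + 2}, so ρ ≤ 1. On a suitable ray (z = it for sin/cos; z = t for sinh/cosh, t real → ∞), |cos(5z − 2)| grows like e^{5|t|}/2, so ρ ≥ 1. Hence ρ = 1.
Therefore ρ = 1.

Order ρ = 1.


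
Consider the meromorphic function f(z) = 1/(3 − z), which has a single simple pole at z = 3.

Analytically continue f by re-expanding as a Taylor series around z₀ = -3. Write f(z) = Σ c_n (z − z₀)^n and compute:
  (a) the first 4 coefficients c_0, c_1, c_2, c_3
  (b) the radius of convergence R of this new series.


Let w = z − z₀, so z = z₀ + w.
Then 3 − z = 3 − (z₀ + w) = (3 − z₀) − w = 6 − w.
f(z) = 1/(6 − w) = (1/(6)) · 1/(1 − w/(6)) = Σ_{n≥0} w^n / (6)^(n+1).
So c_n = 1/(6)^(n+1):
  c_0 = 1/(6)^1 = 1/6.
  c_1 = 1/(6)^2 = 1/36.
  c_2 = 1/(6)^3 = 1/216.
  c_3 = 1/(6)^4 = 1/1296.
The series is valid for |w/d| < 1, i.e. |z − z₀| < |d|.
Radius of convergence: R = |3 − z₀| = |6| = 6 (distance from z₀ to the singularity z = 3).

c_0 = 1/6, c_1 = 1/36, c_2 = 1/216, c_3 = 1/1296; R = 6.


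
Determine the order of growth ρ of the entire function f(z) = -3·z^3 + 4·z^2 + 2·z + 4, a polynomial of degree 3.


|f(z)| ≤ Σ|c_k|·r^k = O(r^3) as r → ∞. Polynomial growth is O(e^{r^ε}) for every ε > 0 (since r^3/e^{r^ε} → 0), so ρ ≤ ε for all ε > 0, i.e. ρ = 0. Every nonconstant polynomial has order 0.
Therefore ρ = 0.

Order ρ = 0.


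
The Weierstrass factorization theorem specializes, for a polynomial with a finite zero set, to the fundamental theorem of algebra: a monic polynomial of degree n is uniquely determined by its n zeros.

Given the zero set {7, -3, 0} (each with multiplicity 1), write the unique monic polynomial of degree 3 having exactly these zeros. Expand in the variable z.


The polynomial is p(z) = ∏_{α ∈ S} (z − α), where S = {7, -3, 0}.
Expanding the product yields: p(z) = z^3 -4·z^2 -21·z.
The resulting polynomial has degree 3 and real coefficients as required.

p(z) = z^3 -4·z^2 -21·z.


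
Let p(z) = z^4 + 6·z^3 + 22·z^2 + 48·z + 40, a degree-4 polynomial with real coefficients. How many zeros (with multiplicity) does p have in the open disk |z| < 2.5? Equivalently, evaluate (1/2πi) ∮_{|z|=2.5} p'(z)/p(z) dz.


The zeros of p are: -2, (-1 + 3i), (-1 - 3i), -2.
Their magnitudes are: 2, 3.162, 3.162, 2.
Zeros with |z| < R = 2.5: -2, -2.
Count = 2.
By the argument principle, (1/2πi) ∮_{|z|=R} p'(z)/p(z) dz equals exactly this count.

Number of zeros inside |z| < 2.5: 2.


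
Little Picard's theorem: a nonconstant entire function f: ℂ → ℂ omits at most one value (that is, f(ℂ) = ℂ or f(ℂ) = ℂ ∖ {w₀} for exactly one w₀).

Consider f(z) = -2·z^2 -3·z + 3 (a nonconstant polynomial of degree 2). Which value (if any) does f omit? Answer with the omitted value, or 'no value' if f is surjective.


Little Picard bounds the complement of f(ℂ) to at most one point.
For every w ∈ ℂ, the equation p(z) − w = 0 is a nonconstant polynomial in z and hence has at least one root by the fundamental theorem of algebra. So p is surjective onto ℂ, omitting no value.

Omitted value: no value.


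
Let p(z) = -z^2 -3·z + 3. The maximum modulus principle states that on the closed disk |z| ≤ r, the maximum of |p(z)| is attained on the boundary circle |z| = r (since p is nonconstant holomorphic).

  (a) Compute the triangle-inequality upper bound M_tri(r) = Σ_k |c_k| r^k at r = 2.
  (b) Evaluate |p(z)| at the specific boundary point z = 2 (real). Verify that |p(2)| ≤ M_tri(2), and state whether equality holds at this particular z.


Coefficients: c_0 = 3, c_1 = -3, c_2 = -1. Radius r = 2.
Part (a). Triangle bound: M_tri(r) = Σ_k |c_k| r^k
  = |3|·2^0 + |-3|·2^1 + |-1|·2^2
  = 3 + 6 + 4 = 13.
This bounds M(r) := max_{|z|=r} |p(z)| from above; equality holds iff all terms c_k z^k can be made to align in phase at a single z on |z|=r.
Part (b). At z = 2 (real, on the circle |z| = r):
  p(2) = (3)·2^0 + (-3)·2^1 + (-1)·2^2 = -7.
  |p(2)| = 7.
Check: |p(2)| = 7 ≤ 13 = M_tri(2). ✓ Equality does not hold at z = 2 (the coefficients have mixed signs, so the terms do not all align in phase there).

M_tri(2) = 13; |p(2)| = 7; equality at z=2: no.


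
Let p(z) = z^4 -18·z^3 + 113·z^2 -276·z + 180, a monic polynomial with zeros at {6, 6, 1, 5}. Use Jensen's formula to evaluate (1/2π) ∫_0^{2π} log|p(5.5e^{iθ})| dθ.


Zeros: 1, 5, 6, 6; r = 5.5.
Inside |z| < r: 1, 5. Outside (|z| ≥ r): 6, 6.
p(0) = 180, so log|p(0)| = log(180) = 5.1930.
Apply Jensen: I(r) = log|p(0)| + Σ_k log(r/|z_k|), summed over zeros inside |z| < r.
  log(r/|z_k|) for z_k = 1: log(5.5/1) = 1.7047
  log(r/|z_k|) for z_k = 5: log(5.5/5) = 0.0953
  Outside zeros (6, 6) contribute nothing to the Jensen sum.
Sum over inside zeros: 1.8001.
I(r) = log|p(0)| + (inside sum) = 5.1930 + 1.8001 = 6.9930.
Note: since some zeros are outside |z| ≤ r, the simplified n·log(r) form does NOT apply — only the inside zeros contribute.

I(r) ≈ 6.9930.


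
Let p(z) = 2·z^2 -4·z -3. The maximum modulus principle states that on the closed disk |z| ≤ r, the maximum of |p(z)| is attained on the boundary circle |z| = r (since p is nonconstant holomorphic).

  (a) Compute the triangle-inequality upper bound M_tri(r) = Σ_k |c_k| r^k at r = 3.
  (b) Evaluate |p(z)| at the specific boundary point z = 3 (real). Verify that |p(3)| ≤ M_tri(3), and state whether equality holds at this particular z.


Coefficients: c_0 = -3, c_1 = -4, c_2 = 2. Radius r = 3.
Part (a). Triangle bound: M_tri(r) = Σ_k |c_k| r^k
  = |-3|·3^0 + |-4|·3^1 + |2|·3^2
  = 3 + 12 + 18 = 33.
This bounds M(r) := max_{|z|=r} |p(z)| from above; equality holds iff all terms c_k z^k can be made to align in phase at a single z on |z|=r.
Part (b). At z = 3 (real, on the circle |z| = r):
  p(3) = (-3)·3^0 + (-4)·3^1 + (2)·3^2 = 3.
  |p(3)| = 3.
Check: |p(3)| = 3 ≤ 33 = M_tri(3). ✓ Equality does not hold at z = 3 (the coefficients have mixed signs, so the terms do not all align in phase there).

M_tri(3) = 33; |p(3)| = 3; equality at z=3: no.


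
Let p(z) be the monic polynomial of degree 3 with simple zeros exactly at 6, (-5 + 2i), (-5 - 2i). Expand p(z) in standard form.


The polynomial is p(z) = ∏_{α ∈ S} (z − α), where S = {6, (-5 + 2i), (-5 - 2i)}.
Expanding the product yields: p(z) = z^3 + 4·z^2 -31·z -174.
Note conjugate pairs combine to real quadratics: (z − (-5+2i))(z − (-5−2i)) = z² + 10z + 29.
The resulting polynomial has degree 3 and real coefficients as required.

p(z) = z^3 + 4·z^2 -31·z -174.


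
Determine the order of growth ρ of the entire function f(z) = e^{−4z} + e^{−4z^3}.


Each summand is entire of order 1 and 3 respectively (as in the single-exponential case). The order of a sum is at most the max of the orders, so ρ ≤ 3. For the lower bound: on |z|=r choose arg z so that -4z^3 is real positive; then |e^{-4z^3}| = e^{4r^3} while |e^{-4z}| ≤ e^{4r^1} = o(e^{4r^3}). So |f| ≥ e^{4r^3}(1 − o(1)) and ρ ≥ 3. Hence ρ = max(1, 3) = 3.
Therefore ρ = 3.

Order ρ = 3.


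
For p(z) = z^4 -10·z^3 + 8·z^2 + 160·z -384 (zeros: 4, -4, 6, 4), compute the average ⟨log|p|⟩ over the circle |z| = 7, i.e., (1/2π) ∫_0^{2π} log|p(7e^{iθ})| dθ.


Zeros: -4, 4, 4, 6; r = 7.
Inside |z| < r: -4, 4, 4, 6. Outside (|z| ≥ r): ∅.
p(0) = -384, so log|p(0)| = log(384) = 5.9506.
Apply Jensen: I(r) = log|p(0)| + Σ_k log(r/|z_k|), summed over zeros inside |z| < r.
  log(r/|z_k|) for z_k = 4: log(7/4) = 0.5596
  log(r/|z_k|) for z_k = -4: log(7/4) = 0.5596
  log(r/|z_k|) for z_k = 6: log(7/6) = 0.1542
  log(r/|z_k|) for z_k = 4: log(7/4) = 0.5596
Sum over inside zeros: 1.8330.
I(r) = log|p(0)| + (inside sum) = 5.9506 + 1.8330 = 7.7836.
Closed form (all zeros inside, monic): I(r) = n·log(r) = 4·log(7) = 7.7836. ✓

I(r) ≈ 7.7836.


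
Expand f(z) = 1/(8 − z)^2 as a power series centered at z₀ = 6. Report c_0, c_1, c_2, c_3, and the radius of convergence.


Let w = z − z₀, so z = z₀ + w.
Then 8 − z = 8 − (z₀ + w) = (8 − z₀) − w = 2 − w.
f(z) = 1/(2 − w)^2 = (1/(2)^2) · (1 − w/(2))^{−2}.
By the binomial series (1−u)^{−2} = Σ_{n≥0} C(n+1, 1) u^n for |u|<1, with u = w/(2):
  c_n = C(n+1, 1) / (2)^(n+2).
  c_0 = 1/(2)^2 = 1/4.
  c_1 = 2/(2)^3 = 1/4.
  c_2 = 3/(2)^4 = 3/16.
  c_3 = 4/(2)^5 = 1/8.
The series is valid for |w/d| < 1, i.e. |z − z₀| < |d|.
Radius of convergence: R = |8 − z₀| = |2| = 2 (distance from z₀ to the singularity z = 8).

c_0 = 1/4, c_1 = 1/4, c_2 = 3/16, c_3 = 1/8; R = 2.


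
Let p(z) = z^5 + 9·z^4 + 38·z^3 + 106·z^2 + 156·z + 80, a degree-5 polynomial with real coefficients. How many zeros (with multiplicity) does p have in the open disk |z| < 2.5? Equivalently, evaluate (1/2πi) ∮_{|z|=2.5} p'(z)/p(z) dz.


The zeros of p are: -4, (-1 + 3i), (-1 - 3i), -2, -1.
Their magnitudes are: 4, 3.162, 3.162, 2, 1.
Zeros with |z| < R = 2.5: -2, -1.
Count = 2.
By the argument principle, (1/2πi) ∮_{|z|=R} p'(z)/p(z) dz equals exactly this count.

Number of zeros inside |z| < 2.5: 2.


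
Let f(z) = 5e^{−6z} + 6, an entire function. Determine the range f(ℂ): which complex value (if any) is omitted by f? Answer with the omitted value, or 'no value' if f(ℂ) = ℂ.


Little Picard bounds the complement of f(ℂ) to at most one point.
e^{−6z} is never zero on ℂ, so 5·e^{−6z} takes every value in ℂ ∖ {0}. Adding 6 shifts the range to ℂ ∖ {6}. Thus f omits exactly the value 6.

Omitted value: 6.


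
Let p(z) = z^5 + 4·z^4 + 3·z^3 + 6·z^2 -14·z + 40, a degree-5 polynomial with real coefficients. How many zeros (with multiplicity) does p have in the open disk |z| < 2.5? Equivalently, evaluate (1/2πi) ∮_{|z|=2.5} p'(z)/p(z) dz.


The zeros of p are: (1 + 1i), (1 - 1i), (-1 + 2i), (-1 - 2i), -4.
Their magnitudes are: 1.414, 1.414, 2.236, 2.236, 4.
Zeros with |z| < R = 2.5: (1 + 1i), (1 - 1i), (-1 + 2i), (-1 - 2i).
Count = 4.
By the argument principle, (1/2πi) ∮_{|z|=R} p'(z)/p(z) dz equals exactly this count.

Number of zeros inside |z| < 2.5: 4.


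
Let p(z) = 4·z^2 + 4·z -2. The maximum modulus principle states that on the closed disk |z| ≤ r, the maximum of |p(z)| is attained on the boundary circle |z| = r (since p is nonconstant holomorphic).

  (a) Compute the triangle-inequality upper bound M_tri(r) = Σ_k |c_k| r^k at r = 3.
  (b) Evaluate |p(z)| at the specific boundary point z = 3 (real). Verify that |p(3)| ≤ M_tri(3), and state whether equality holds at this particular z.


Coefficients: c_0 = -2, c_1 = 4, c_2 = 4. Radius r = 3.
Part (a). Triangle bound: M_tri(r) = Σ_k |c_k| r^k
  = |-2|·3^0 + |4|·3^1 + |4|·3^2
  = 2 + 12 + 36 = 50.
This bounds M(r) := max_{|z|=r} |p(z)| from above; equality holds iff all terms c_k z^k can be made to align in phase at a single z on |z|=r.
Part (b). At z = 3 (real, on the circle |z| = r):
  p(3) = (-2)·3^0 + (4)·3^1 + (4)·3^2 = 46.
  |p(3)| = 46.
Check: |p(3)| = 46 ≤ 50 = M_tri(3). ✓ Equality does not hold at z = 3 (the coefficients have mixed signs, so the terms do not all align in phase there).

M_tri(3) = 50; |p(3)| = 46; equality at z=3: no.


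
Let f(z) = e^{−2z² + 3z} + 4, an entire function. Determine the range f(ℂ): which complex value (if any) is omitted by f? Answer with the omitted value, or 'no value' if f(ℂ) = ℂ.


Little Picard bounds the complement of f(ℂ) to at most one point.
The exponent g(z) = −2z² + 3z is a nonconstant polynomial, hence surjective onto ℂ. So e^{g(z)} takes every value in {e^w : w ∈ ℂ} = ℂ ∖ {0}. Adding 4 shifts the range to ℂ ∖ {4}. f omits exactly 4.

Omitted value: 4.


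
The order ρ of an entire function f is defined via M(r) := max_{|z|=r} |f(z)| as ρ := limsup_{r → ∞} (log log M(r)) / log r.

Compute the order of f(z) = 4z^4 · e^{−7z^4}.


M(r) = max_{|z|=r} |4|·|z|^4·|e^{−7z^4}| = 4·r^4 · e^{7r^4} (the factors attain their maxima compatibly on |z|=r). Then log M(r) = log 4 + 4·log r + 7r^4, dominated by the last term, so log log M(r) ~ 4·log r. The polynomial factor 4z^4 contributes only a log r term and does not affect the order. ρ = 4.
Therefore ρ = 4.

Order ρ = 4.


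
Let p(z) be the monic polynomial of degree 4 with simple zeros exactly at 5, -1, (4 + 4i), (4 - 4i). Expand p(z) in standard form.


The polynomial is p(z) = ∏_{α ∈ S} (z − α), where S = {5, -1, (4 + 4i), (4 - 4i)}.
Expanding the product yields: p(z) = z^4 -12·z^3 + 59·z^2 -88·z -160.
Note conjugate pairs combine to real quadratics: (z − (4+4i))(z − (4−4i)) = z² − 8z + 32.
The resulting polynomial has degree 4 and real coefficients as required.

p(z) = z^4 -12·z^3 + 59·z^2 -88·z -160.


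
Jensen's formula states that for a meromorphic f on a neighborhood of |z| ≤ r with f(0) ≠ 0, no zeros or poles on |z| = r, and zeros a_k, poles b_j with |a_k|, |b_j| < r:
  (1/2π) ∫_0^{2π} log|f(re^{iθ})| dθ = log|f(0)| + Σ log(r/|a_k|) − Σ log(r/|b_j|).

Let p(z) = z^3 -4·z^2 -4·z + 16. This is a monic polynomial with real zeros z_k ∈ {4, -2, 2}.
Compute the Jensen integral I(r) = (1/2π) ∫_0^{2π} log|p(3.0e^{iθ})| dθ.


Zeros: -2, 2, 4; r = 3.0.
Inside |z| < r: -2, 2. Outside (|z| ≥ r): 4.
p(0) = 16, so log|p(0)| = log(16) = 2.7726.
Apply Jensen: I(r) = log|p(0)| + Σ_k log(r/|z_k|), summed over zeros inside |z| < r.
  log(r/|z_k|) for z_k = -2: log(3.0/2) = 0.4055
  log(r/|z_k|) for z_k = 2: log(3.0/2) = 0.4055
  Outside zeros (4) contribute nothing to the Jensen sum.
Sum over inside zeros: 0.8109.
I(r) = log|p(0)| + (inside sum) = 2.7726 + 0.8109 = 3.5835.
Note: since some zeros are outside |z| ≤ r, the simplified n·log(r) form does NOT apply — only the inside zeros contribute.

I(r) ≈ 3.5835.


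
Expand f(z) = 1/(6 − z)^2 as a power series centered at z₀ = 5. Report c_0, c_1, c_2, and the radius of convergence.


Let w = z − z₀, so z = z₀ + w.
Then 6 − z = 6 − (z₀ + w) = (6 − z₀) − w = 1 − w.
f(z) = 1/(1 − w)^2 = (1/(1)^2) · (1 − w/(1))^{−2}.
By the binomial series (1−u)^{−2} = Σ_{n≥0} C(n+1, 1) u^n for |u|<1, with u = w/(1):
  c_n = C(n+1, 1) / (1)^(n+2).
  c_0 = 1/(1)^2 = 1.
  c_1 = 2/(1)^3 = 2.
  c_2 = 3/(1)^4 = 3.
The series is valid for |w/d| < 1, i.e. |z − z₀| < |d|.
Radius of convergence: R = |6 − z₀| = |1| = 1 (distance from z₀ to the singularity z = 6).

c_0 = 1, c_1 = 2, c_2 = 3; R = 1.


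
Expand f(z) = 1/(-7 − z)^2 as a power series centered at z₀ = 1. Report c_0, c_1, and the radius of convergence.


Let w = z − z₀, so z = z₀ + w.
Then -7 − z = -7 − (z₀ + w) = (-7 − z₀) − w = -8 − w.
f(z) = 1/(-8 − w)^2 = (1/(-8)^2) · (1 − w/(-8))^{−2}.
By the binomial series (1−u)^{−2} = Σ_{n≥0} C(n+1, 1) u^n for |u|<1, with u = w/(-8):
  c_n = C(n+1, 1) / (-8)^(n+2).
  c_0 = 1/(-8)^2 = 1/64.
  c_1 = 2/(-8)^3 = -1/256.
The series is valid for |w/d| < 1, i.e. |z − z₀| < |d|.
Radius of convergence: R = |-7 − z₀| = |-8| = 8 (distance from z₀ to the singularity z = -7).

c_0 = 1/64, c_1 = -1/256; R = 8.


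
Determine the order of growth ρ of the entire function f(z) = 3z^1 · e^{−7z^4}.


M(r) = max_{|z|=r} |3|·|z|^1·|e^{−7z^4}| = 3·r^1 · e^{7r^4} (the factors attain their maxima compatibly on |z|=r). Then log M(r) = log 3 + 1·log r + 7r^4, dominated by the last term, so log log M(r) ~ 4·log r. The polynomial factor 3z^1 contributes only a log r term and does not affect the order. ρ = 4.
Therefore ρ = 4.

Order ρ = 4.


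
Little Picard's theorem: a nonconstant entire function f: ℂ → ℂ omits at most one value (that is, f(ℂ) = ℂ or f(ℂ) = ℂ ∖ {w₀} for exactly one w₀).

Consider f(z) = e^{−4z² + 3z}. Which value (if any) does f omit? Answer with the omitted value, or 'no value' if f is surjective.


Little Picard bounds the complement of f(ℂ) to at most one point.
The exponent g(z) = −4z² + 3z is a nonconstant polynomial, hence surjective onto ℂ. So e^{g(z)} takes every value in {e^w : w ∈ ℂ} = ℂ ∖ {0}. Adding 0 shifts the range to ℂ ∖ {0}. f omits exactly 0.

Omitted value: 0.


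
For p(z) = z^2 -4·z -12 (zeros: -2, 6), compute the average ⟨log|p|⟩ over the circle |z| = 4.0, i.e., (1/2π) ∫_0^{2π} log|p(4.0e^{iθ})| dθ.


Zeros: -2, 6; r = 4.0.
Inside |z| < r: -2. Outside (|z| ≥ r): 6.
p(0) = -12, so log|p(0)| = log(12) = 2.4849.
Apply Jensen: I(r) = log|p(0)| + Σ_k log(r/|z_k|), summed over zeros inside |z| < r.
  log(r/|z_k|) for z_k = -2: log(4.0/2) = 0.6931
  Outside zeros (6) contribute nothing to the Jensen sum.
Sum over inside zeros: 0.6931.
I(r) = log|p(0)| + (inside sum) = 2.4849 + 0.6931 = 3.1781.
Note: since some zeros are outside |z| ≤ r, the simplified n·log(r) form does NOT apply — only the inside zeros contribute.

I(r) ≈ 3.1781.


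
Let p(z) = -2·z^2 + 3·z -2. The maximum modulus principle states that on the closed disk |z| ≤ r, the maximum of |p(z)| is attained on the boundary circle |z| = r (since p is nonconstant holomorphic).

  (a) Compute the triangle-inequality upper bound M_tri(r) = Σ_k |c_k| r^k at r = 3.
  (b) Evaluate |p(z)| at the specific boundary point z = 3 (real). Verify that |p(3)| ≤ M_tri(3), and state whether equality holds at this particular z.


Coefficients: c_0 = -2, c_1 = 3, c_2 = -2. Radius r = 3.
Part (a). Triangle bound: M_tri(r) = Σ_k |c_k| r^k
  = |-2|·3^0 + |3|·3^1 + |-2|·3^2
  = 2 + 9 + 18 = 29.
This bounds M(r) := max_{|z|=r} |p(z)| from above; equality holds iff all terms c_k z^k can be made to align in phase at a single z on |z|=r.
Part (b). At z = 3 (real, on the circle |z| = r):
  p(3) = (-2)·3^0 + (3)·3^1 + (-2)·3^2 = -11.
  |p(3)| = 11.
Check: |p(3)| = 11 ≤ 29 = M_tri(3). ✓ Equality does not hold at z = 3 (the coefficients have mixed signs, so the terms do not all align in phase there).

M_tri(3) = 29; |p(3)| = 11; equality at z=3: no.


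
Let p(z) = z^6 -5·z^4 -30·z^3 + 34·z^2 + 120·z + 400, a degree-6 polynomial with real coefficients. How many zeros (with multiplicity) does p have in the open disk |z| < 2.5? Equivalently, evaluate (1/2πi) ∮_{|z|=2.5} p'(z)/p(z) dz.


The zeros of p are: (-2 + 2i), (-2 - 2i), (3 + 1i), (3 - 1i), (-1 + 2i), (-1 - 2i).
Their magnitudes are: 2.828, 2.828, 3.162, 3.162, 2.236, 2.236.
Zeros with |z| < R = 2.5: (-1 + 2i), (-1 - 2i).
Count = 2.
By the argument principle, (1/2πi) ∮_{|z|=R} p'(z)/p(z) dz equals exactly this count.

Number of zeros inside |z| < 2.5: 2.


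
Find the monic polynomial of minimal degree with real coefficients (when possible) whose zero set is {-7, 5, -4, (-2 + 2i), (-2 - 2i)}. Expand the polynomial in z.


The polynomial is p(z) = ∏_{α ∈ S} (z − α), where S = {-7, 5, -4, (-2 + 2i), (-2 - 2i)}.
Expanding the product yields: p(z) = z^5 + 10·z^4 + 5·z^3 -200·z^2 -776·z -1120.
Note conjugate pairs combine to real quadratics: (z − (-2+2i))(z − (-2−2i)) = z² + 4z + 8.
The resulting polynomial has degree 5 and real coefficients as required.

p(z) = z^5 + 10·z^4 + 5·z^3 -200·z^2 -776·z -1120.


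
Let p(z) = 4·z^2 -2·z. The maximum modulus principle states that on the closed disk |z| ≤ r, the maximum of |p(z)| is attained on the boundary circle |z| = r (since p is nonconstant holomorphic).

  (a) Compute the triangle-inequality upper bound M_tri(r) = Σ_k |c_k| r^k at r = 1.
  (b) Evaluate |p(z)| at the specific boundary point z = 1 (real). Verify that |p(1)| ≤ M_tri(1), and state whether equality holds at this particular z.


Coefficients: c_0 = 0, c_1 = -2, c_2 = 4. Radius r = 1.
Part (a). Triangle bound: M_tri(r) = Σ_k |c_k| r^k
  = |0|·1^0 + |-2|·1^1 + |4|·1^2
  = 0 + 2 + 4 = 6.
This bounds M(r) := max_{|z|=r} |p(z)| from above; equality holds iff all terms c_k z^k can be made to align in phase at a single z on |z|=r.
Part (b). At z = 1 (real, on the circle |z| = r):
  p(1) = (0)·1^0 + (-2)·1^1 + (4)·1^2 = 2.
  |p(1)| = 2.
Check: |p(1)| = 2 ≤ 6 = M_tri(1). ✓ Equality does not hold at z = 1 (the coefficients have mixed signs, so the terms do not all align in phase there).

M_tri(1) = 6; |p(1)| = 2; equality at z=1: no.


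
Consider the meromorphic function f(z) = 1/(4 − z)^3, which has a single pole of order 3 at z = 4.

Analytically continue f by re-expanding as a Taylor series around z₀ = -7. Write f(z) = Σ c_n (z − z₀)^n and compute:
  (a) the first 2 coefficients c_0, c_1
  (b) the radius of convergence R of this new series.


Let w = z − z₀, so z = z₀ + w.
Then 4 − z = 4 − (z₀ + w) = (4 − z₀) − w = 11 − w.
f(z) = 1/(11 − w)^3 = (1/(11)^3) · (1 − w/(11))^{−3}.
By the binomial series (1−u)^{−3} = Σ_{n≥0} C(n+2, 2) u^n for |u|<1, with u = w/(11):
  c_n = C(n+2, 2) / (11)^(n+3).
  c_0 = 1/(11)^3 = 1/1331.
  c_1 = 3/(11)^4 = 3/14641.
The series is valid for |w/d| < 1, i.e. |z − z₀| < |d|.
Radius of convergence: R = |4 − z₀| = |11| = 11 (distance from z₀ to the singularity z = 4).

c_0 = 1/1331, c_1 = 3/14641; R = 11.


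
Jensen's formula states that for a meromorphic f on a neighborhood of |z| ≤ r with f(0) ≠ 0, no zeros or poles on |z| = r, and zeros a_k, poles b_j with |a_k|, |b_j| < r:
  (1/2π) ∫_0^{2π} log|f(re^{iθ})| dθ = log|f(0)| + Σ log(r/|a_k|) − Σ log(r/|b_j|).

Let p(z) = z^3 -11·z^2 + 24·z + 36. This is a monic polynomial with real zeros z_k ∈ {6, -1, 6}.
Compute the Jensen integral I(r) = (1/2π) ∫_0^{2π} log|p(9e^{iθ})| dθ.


Zeros: -1, 6, 6; r = 9.
Inside |z| < r: -1, 6, 6. Outside (|z| ≥ r): ∅.
p(0) = 36, so log|p(0)| = log(36) = 3.5835.
Apply Jensen: I(r) = log|p(0)| + Σ_k log(r/|z_k|), summed over zeros inside |z| < r.
  log(r/|z_k|) for z_k = 6: log(9/6) = 0.4055
  log(r/|z_k|) for z_k = -1: log(9/1) = 2.1972
  log(r/|z_k|) for z_k = 6: log(9/6) = 0.4055
Sum over inside zeros: 3.0082.
I(r) = log|p(0)| + (inside sum) = 3.5835 + 3.0082 = 6.5917.
Closed form (all zeros inside, monic): I(r) = n·log(r) = 3·log(9) = 6.5917. ✓

I(r) ≈ 6.5917.


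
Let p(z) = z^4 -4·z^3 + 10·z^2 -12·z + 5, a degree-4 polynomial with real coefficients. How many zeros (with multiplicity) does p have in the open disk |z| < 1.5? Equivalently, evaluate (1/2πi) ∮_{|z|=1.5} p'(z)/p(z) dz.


The zeros of p are: 1, 1, (1 + 2i), (1 - 2i).
Their magnitudes are: 1, 1, 2.236, 2.236.
Zeros with |z| < R = 1.5: 1, 1.
Count = 2.
By the argument principle, (1/2πi) ∮_{|z|=R} p'(z)/p(z) dz equals exactly this count.

Number of zeros inside |z| < 1.5: 2.


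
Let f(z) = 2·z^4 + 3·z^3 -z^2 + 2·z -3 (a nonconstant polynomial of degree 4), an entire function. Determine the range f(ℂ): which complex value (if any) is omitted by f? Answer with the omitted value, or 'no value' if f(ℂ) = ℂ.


Little Picard bounds the complement of f(ℂ) to at most one point.
For every w ∈ ℂ, the equation p(z) − w = 0 is a nonconstant polynomial in z and hence has at least one root by the fundamental theorem of algebra. So p is surjective onto ℂ, omitting no value.

Omitted value: no value.


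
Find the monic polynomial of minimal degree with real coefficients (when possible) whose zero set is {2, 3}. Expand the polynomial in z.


The polynomial is p(z) = ∏_{α ∈ S} (z − α), where S = {2, 3}.
Expanding the product yields: p(z) = z^2 -5·z + 6.
The resulting polynomial has degree 2 and real coefficients as required.

p(z) = z^2 -5·z + 6.


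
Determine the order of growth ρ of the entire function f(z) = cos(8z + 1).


cos(w) is a linear combination of e^{iw} and e^{−iw} (or e^w, e^{−w} in the hyperbolic case), so |cos(w)| ≤ e^{|w|}. With w = 8z + 1, |w| ≤ 8|z| + 1 = 8r + 1 on |z| = r, giving M(r) ≤ e^{8r + 1}, so ρ ≤ 1. On a suitable ray (z = it for sin/cos; z = t for sinh/cosh, t real → ∞), |cos(8z + 1)| grows like e^{8|t|}/2, so ρ ≥ 1. Hence ρ = 1.
Therefore ρ = 1.

Order ρ = 1.


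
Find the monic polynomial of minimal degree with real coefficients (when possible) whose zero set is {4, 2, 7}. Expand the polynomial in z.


The polynomial is p(z) = ∏_{α ∈ S} (z − α), where S = {4, 2, 7}.
Expanding the product yields: p(z) = z^3 -13·z^2 + 50·z -56.
The resulting polynomial has degree 3 and real coefficients as required.

p(z) = z^3 -13·z^2 + 50·z -56.


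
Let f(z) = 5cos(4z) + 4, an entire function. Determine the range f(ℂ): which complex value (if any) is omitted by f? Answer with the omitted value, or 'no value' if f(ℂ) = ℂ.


Little Picard bounds the complement of f(ℂ) to at most one point.
cos is entire and surjective onto ℂ: for every w ∈ ℂ, cos(ζ) = w has a solution ζ ∈ ℂ (e.g., via the complex inverse arccos). With ζ = 4z this gives z = ζ/(4). Then 5·cos(4z) takes every value in 5·ℂ = ℂ, and adding 4 is a bijection of ℂ. So f is surjective and omits no value. (Note: only on the real line is cos bounded by [−1, 1].)

Omitted value: no value.


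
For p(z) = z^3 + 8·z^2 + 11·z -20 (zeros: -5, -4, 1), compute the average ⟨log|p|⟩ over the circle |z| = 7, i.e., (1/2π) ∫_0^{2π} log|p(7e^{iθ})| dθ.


Zeros: -5, -4, 1; r = 7.
Inside |z| < r: -5, -4, 1. Outside (|z| ≥ r): ∅.
p(0) = -20, so log|p(0)| = log(20) = 2.9957.
Apply Jensen: I(r) = log|p(0)| + Σ_k log(r/|z_k|), summed over zeros inside |z| < r.
  log(r/|z_k|) for z_k = -5: log(7/5) = 0.3365
  log(r/|z_k|) for z_k = -4: log(7/4) = 0.5596
  log(r/|z_k|) for z_k = 1: log(7/1) = 1.9459
Sum over inside zeros: 2.8420.
I(r) = log|p(0)| + (inside sum) = 2.9957 + 2.8420 = 5.8377.
Closed form (all zeros inside, monic): I(r) = n·log(r) = 3·log(7) = 5.8377. ✓

I(r) ≈ 5.8377.


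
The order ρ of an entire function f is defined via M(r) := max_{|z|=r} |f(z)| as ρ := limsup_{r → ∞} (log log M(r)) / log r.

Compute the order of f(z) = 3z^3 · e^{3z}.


M(r) = max_{|z|=r} |3|·|z|^3·|e^{3z}| = 3·r^3 · e^{3r^1} (the factors attain their maxima compatibly on |z|=r). Then log M(r) = log 3 + 3·log r + 3r^1, dominated by the last term, so log log M(r) ~ 1·log r. The polynomial factor 3z^3 contributes only a log r term and does not affect the order. ρ = 1.
Therefore ρ = 1.

Order ρ = 1.


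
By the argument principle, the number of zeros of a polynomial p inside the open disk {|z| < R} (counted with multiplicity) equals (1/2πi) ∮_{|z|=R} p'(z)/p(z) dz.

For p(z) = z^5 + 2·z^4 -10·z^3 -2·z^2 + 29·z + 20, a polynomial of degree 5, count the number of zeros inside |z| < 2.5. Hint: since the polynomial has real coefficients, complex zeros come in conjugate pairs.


The zeros of p are: -4, (2 + 1i), (2 - 1i), -1, -1.
Their magnitudes are: 4, 2.236, 2.236, 1, 1.
Zeros with |z| < R = 2.5: (2 + 1i), (2 - 1i), -1, -1.
Count = 4.
By the argument principle, (1/2πi) ∮_{|z|=R} p'(z)/p(z) dz equals exactly this count.

Number of zeros inside |z| < 2.5: 4.


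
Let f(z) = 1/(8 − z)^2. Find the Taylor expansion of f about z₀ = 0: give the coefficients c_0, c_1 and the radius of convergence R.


Let w = z − z₀, so z = z₀ + w.
Then 8 − z = 8 − (z₀ + w) = (8 − z₀) − w = 8 − w.
f(z) = 1/(8 − w)^2 = (1/(8)^2) · (1 − w/(8))^{−2}.
By the binomial series (1−u)^{−2} = Σ_{n≥0} C(n+1, 1) u^n for |u|<1, with u = w/(8):
  c_n = C(n+1, 1) / (8)^(n+2).
  c_0 = 1/(8)^2 = 1/64.
  c_1 = 2/(8)^3 = 1/256.
The series is valid for |w/d| < 1, i.e. |z − z₀| < |d|.
Radius of convergence: R = |8 − z₀| = |8| = 8 (distance from z₀ to the singularity z = 8).

c_0 = 1/64, c_1 = 1/256; R = 8.


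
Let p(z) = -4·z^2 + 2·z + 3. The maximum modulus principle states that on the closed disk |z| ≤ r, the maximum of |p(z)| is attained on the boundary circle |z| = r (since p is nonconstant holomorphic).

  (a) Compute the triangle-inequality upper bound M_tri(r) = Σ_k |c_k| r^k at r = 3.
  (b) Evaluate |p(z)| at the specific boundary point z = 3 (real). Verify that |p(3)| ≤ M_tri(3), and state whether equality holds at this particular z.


Coefficients: c_0 = 3, c_1 = 2, c_2 = -4. Radius r = 3.
Part (a). Triangle bound: M_tri(r) = Σ_k |c_k| r^k
  = |3|·3^0 + |2|·3^1 + |-4|·3^2
  = 3 + 6 + 36 = 45.
This bounds M(r) := max_{|z|=r} |p(z)| from above; equality holds iff all terms c_k z^k can be made to align in phase at a single z on |z|=r.
Part (b). At z = 3 (real, on the circle |z| = r):
  p(3) = (3)·3^0 + (2)·3^1 + (-4)·3^2 = -27.
  |p(3)| = 27.
Check: |p(3)| = 27 ≤ 45 = M_tri(3). ✓ Equality does not hold at z = 3 (the coefficients have mixed signs, so the terms do not all align in phase there).

M_tri(3) = 45; |p(3)| = 27; equality at z=3: no.


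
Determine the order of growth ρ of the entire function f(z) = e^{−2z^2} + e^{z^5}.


Each summand is entire of order 2 and 5 respectively (as in the single-exponential case). The order of a sum is at most the max of the orders, so ρ ≤ 5. For the lower bound: on |z|=r choose arg z so that 1z^5 is real positive; then |e^{1z^5}| = e^{1r^5} while |e^{-2z^2}| ≤ e^{2r^2} = o(e^{1r^5}). So |f| ≥ e^{1r^5}(1 − o(1)) and ρ ≥ 5. Hence ρ = max(2, 5) = 5.
Therefore ρ = 5.

Order ρ = 5.


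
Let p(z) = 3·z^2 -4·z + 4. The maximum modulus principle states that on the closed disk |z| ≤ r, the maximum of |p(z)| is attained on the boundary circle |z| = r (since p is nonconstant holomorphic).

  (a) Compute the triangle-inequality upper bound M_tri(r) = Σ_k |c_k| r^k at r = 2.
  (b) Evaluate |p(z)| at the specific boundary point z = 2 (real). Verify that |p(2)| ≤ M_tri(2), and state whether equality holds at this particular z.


Coefficients: c_0 = 4, c_1 = -4, c_2 = 3. Radius r = 2.
Part (a). Triangle bound: M_tri(r) = Σ_k |c_k| r^k
  = |4|·2^0 + |-4|·2^1 + |3|·2^2
  = 4 + 8 + 12 = 24.
This bounds M(r) := max_{|z|=r} |p(z)| from above; equality holds iff all terms c_k z^k can be made to align in phase at a single z on |z|=r.
Part (b). At z = 2 (real, on the circle |z| = r):
  p(2) = (4)·2^0 + (-4)·2^1 + (3)·2^2 = 8.
  |p(2)| = 8.
Check: |p(2)| = 8 ≤ 24 = M_tri(2). ✓ Equality does not hold at z = 2 (the coefficients have mixed signs, so the terms do not all align in phase there).

M_tri(2) = 24; |p(2)| = 8; equality at z=2: no.


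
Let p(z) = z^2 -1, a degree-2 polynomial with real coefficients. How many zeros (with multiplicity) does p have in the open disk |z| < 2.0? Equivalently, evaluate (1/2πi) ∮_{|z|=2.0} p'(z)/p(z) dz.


The zeros of p are: -1, 1.
Their magnitudes are: 1, 1.
Zeros with |z| < R = 2.0: -1, 1.
Count = 2.
By the argument principle, (1/2πi) ∮_{|z|=R} p'(z)/p(z) dz equals exactly this count.

Number of zeros inside |z| < 2.0: 2.


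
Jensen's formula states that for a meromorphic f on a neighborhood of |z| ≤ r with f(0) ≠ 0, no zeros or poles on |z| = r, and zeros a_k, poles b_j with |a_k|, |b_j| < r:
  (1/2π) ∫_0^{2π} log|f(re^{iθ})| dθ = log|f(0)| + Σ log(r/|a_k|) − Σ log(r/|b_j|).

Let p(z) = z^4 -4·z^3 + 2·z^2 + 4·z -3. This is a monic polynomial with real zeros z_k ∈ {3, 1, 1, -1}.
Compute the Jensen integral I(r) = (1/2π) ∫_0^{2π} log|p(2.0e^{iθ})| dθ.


Zeros: -1, 1, 1, 3; r = 2.0.
Inside |z| < r: -1, 1, 1. Outside (|z| ≥ r): 3.
p(0) = -3, so log|p(0)| = log(3) = 1.0986.
Apply Jensen: I(r) = log|p(0)| + Σ_k log(r/|z_k|), summed over zeros inside |z| < r.
  log(r/|z_k|) for z_k = 1: log(2.0/1) = 0.6931
  log(r/|z_k|) for z_k = 1: log(2.0/1) = 0.6931
  log(r/|z_k|) for z_k = -1: log(2.0/1) = 0.6931
  Outside zeros (3) contribute nothing to the Jensen sum.
Sum over inside zeros: 2.0794.
I(r) = log|p(0)| + (inside sum) = 1.0986 + 2.0794 = 3.1781.
Note: since some zeros are outside |z| ≤ r, the simplified n·log(r) form does NOT apply — only the inside zeros contribute.

I(r) ≈ 3.1781.


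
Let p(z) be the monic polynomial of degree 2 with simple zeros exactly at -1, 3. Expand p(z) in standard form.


The polynomial is p(z) = ∏_{α ∈ S} (z − α), where S = {-1, 3}.
Expanding the product yields: p(z) = z^2 -2·z -3.
The resulting polynomial has degree 2 and real coefficients as required.

p(z) = z^2 -2·z -3.


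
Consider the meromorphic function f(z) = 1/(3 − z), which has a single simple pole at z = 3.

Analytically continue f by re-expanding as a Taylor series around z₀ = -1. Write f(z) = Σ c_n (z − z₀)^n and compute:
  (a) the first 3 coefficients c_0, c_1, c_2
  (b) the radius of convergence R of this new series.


Let w = z − z₀, so z = z₀ + w.
Then 3 − z = 3 − (z₀ + w) = (3 − z₀) − w = 4 − w.
f(z) = 1/(4 − w) = (1/(4)) · 1/(1 − w/(4)) = Σ_{n≥0} w^n / (4)^(n+1).
So c_n = 1/(4)^(n+1):
  c_0 = 1/(4)^1 = 1/4.
  c_1 = 1/(4)^2 = 1/16.
  c_2 = 1/(4)^3 = 1/64.
The series is valid for |w/d| < 1, i.e. |z − z₀| < |d|.
Radius of convergence: R = |3 − z₀| = |4| = 4 (distance from z₀ to the singularity z = 3).

c_0 = 1/4, c_1 = 1/16, c_2 = 1/64; R = 4.


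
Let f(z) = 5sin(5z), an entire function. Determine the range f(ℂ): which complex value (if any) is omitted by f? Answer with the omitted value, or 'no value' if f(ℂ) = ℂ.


Little Picard bounds the complement of f(ℂ) to at most one point.
sin is entire and surjective onto ℂ: for every w ∈ ℂ, sin(ζ) = w has a solution ζ ∈ ℂ (e.g., via the complex inverse arcsin). With ζ = 5z this gives z = ζ/(5). Then 5·sin(5z) takes every value in 5·ℂ = ℂ, and adding 0 is a bijection of ℂ. So f is surjective and omits no value. (Note: only on the real line is sin bounded by [−1, 1].)

Omitted value: no value.


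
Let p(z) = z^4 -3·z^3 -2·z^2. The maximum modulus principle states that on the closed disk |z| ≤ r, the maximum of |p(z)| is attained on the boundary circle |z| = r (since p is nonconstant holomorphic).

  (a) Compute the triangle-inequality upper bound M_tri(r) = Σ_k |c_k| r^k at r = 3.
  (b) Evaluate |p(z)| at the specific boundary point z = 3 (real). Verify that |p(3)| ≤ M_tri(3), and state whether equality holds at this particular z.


Coefficients: c_0 = 0, c_1 = 0, c_2 = -2, c_3 = -3, c_4 = 1. Radius r = 3.
Part (a). Triangle bound: M_tri(r) = Σ_k |c_k| r^k
  = |0|·3^0 + |0|·3^1 + |-2|·3^2 + |-3|·3^3 + |1|·3^4
  = 0 + 0 + 18 + 81 + 81 = 180.
This bounds M(r) := max_{|z|=r} |p(z)| from above; equality holds iff all terms c_k z^k can be made to align in phase at a single z on |z|=r.
Part (b). At z = 3 (real, on the circle |z| = r):
  p(3) = (0)·3^0 + (0)·3^1 + (-2)·3^2 + (-3)·3^3 + (1)·3^4 = -18.
  |p(3)| = 18.
Check: |p(3)| = 18 ≤ 180 = M_tri(3). ✓ Equality does not hold at z = 3 (the coefficients have mixed signs, so the terms do not all align in phase there).

M_tri(3) = 180; |p(3)| = 18; equality at z=3: no.


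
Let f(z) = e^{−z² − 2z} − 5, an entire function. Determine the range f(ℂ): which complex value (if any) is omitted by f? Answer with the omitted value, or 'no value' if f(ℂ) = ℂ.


Little Picard bounds the complement of f(ℂ) to at most one point.
The exponent g(z) = −z² − 2z is a nonconstant polynomial, hence surjective onto ℂ. So e^{g(z)} takes every value in {e^w : w ∈ ℂ} = ℂ ∖ {0}. Adding -5 shifts the range to ℂ ∖ {-5}. f omits exactly -5.

Omitted value: -5.


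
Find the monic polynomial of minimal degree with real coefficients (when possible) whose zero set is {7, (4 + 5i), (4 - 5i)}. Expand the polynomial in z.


The polynomial is p(z) = ∏_{α ∈ S} (z − α), where S = {7, (4 + 5i), (4 - 5i)}.
Expanding the product yields: p(z) = z^3 -15·z^2 + 97·z -287.
Note conjugate pairs combine to real quadratics: (z − (4+5i))(z − (4−5i)) = z² − 8z + 41.
The resulting polynomial has degree 3 and real coefficients as required.

p(z) = z^3 -15·z^2 + 97·z -287.


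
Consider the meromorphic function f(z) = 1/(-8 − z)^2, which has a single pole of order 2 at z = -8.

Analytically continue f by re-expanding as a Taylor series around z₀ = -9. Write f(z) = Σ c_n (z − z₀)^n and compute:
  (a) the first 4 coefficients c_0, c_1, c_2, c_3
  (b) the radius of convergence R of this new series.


Let w = z − z₀, so z = z₀ + w.
Then -8 − z = -8 − (z₀ + w) = (-8 − z₀) − w = 1 − w.
f(z) = 1/(1 − w)^2 = (1/(1)^2) · (1 − w/(1))^{−2}.
By the binomial series (1−u)^{−2} = Σ_{n≥0} C(n+1, 1) u^n for |u|<1, with u = w/(1):
  c_n = C(n+1, 1) / (1)^(n+2).
  c_0 = 1/(1)^2 = 1.
  c_1 = 2/(1)^3 = 2.
  c_2 = 3/(1)^4 = 3.
  c_3 = 4/(1)^5 = 4.
The series is valid for |w/d| < 1, i.e. |z − z₀| < |d|.
Radius of convergence: R = |-8 − z₀| = |1| = 1 (distance from z₀ to the singularity z = -8).

c_0 = 1, c_1 = 2, c_2 = 3, c_3 = 4; R = 1.


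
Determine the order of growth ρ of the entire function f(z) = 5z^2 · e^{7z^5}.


M(r) = max_{|z|=r} |5|·|z|^2·|e^{7z^5}| = 5·r^2 · e^{7r^5} (the factors attain their maxima compatibly on |z|=r). Then log M(r) = log 5 + 2·log r + 7r^5, dominated by the last term, so log log M(r) ~ 5·log r. The polynomial factor 5z^2 contributes only a log r term and does not affect the order. ρ = 5.
Therefore ρ = 5.

Order ρ = 5.


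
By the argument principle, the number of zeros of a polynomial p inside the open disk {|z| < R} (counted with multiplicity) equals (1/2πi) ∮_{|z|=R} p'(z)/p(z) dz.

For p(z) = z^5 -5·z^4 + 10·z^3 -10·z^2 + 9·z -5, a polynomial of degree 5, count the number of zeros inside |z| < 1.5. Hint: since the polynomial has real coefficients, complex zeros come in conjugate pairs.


The zeros of p are: (0 + 1i), (0 - 1i), 1, (2 + 1i), (2 - 1i).
Their magnitudes are: 1, 1, 1, 2.236, 2.236.
Zeros with |z| < R = 1.5: (0 + 1i), (0 - 1i), 1.
Count = 3.
By the argument principle, (1/2πi) ∮_{|z|=R} p'(z)/p(z) dz equals exactly this count.

Number of zeros inside |z| < 1.5: 3.


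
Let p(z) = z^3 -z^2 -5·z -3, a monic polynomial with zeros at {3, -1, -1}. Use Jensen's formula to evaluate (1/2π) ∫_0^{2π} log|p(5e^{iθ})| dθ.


Zeros: -1, -1, 3; r = 5.
Inside |z| < r: -1, -1, 3. Outside (|z| ≥ r): ∅.
p(0) = -3, so log|p(0)| = log(3) = 1.0986.
Apply Jensen: I(r) = log|p(0)| + Σ_k log(r/|z_k|), summed over zeros inside |z| < r.
  log(r/|z_k|) for z_k = 3: log(5/3) = 0.5108
  log(r/|z_k|) for z_k = -1: log(5/1) = 1.6094
  log(r/|z_k|) for z_k = -1: log(5/1) = 1.6094
Sum over inside zeros: 3.7297.
I(r) = log|p(0)| + (inside sum) = 1.0986 + 3.7297 = 4.8283.
Closed form (all zeros inside, monic): I(r) = n·log(r) = 3·log(5) = 4.8283. ✓

I(r) ≈ 4.8283.
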